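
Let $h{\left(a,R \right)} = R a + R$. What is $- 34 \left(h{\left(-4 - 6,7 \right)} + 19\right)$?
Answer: $1496$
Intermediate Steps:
$h{\left(a,R \right)} = R + R a$
$- 34 \left(h{\left(-4 - 6,7 \right)} + 19\right) = - 34 \left(7 \left(1 - 10\right) + 19\right) = - 34 \left(7 \left(-9\right) + 19\right) = - 34 \left(-63 + 19\right) = \left(-34\right) \left(-44\right) = 1496$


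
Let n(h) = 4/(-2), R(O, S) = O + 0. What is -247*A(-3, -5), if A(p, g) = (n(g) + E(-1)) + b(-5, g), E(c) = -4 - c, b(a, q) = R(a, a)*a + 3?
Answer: -5681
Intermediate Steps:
R(O, S) = O
b(a, q) = 3 + a**2 (b(a, q) = a*a + 3 = a**2 + 3 = 3 + a**2)
n(h) = -2 (n(h) = 4*(-1/2) = -2)
A(p, g) = 23 (A(p, g) = (-2 + (-4 - 1*(-1))) + (3 + (-5)**2) = (-2 + (-4 + 1)) + (3 + 25) = (-2 - 3) + 28 = -5 + 28 = 23)
-247*A(-3, -5) = -247*23 = -5681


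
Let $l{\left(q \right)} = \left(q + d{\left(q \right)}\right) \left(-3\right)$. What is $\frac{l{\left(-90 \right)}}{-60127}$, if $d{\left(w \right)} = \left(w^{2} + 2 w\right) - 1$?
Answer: $\frac{23487}{60127} \approx 0.39062$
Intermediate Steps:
$d{\left(w \right)} = -1 + w^{2} + 2 w$
$l{\left(q \right)} = 3 - 9 q - 3 q^{2}$ ($l{\left(q \right)} = \left(q + \left(-1 + q^{2} + 2 q\right)\right) \left(-3\right) = \left(-1 + q^{2} + 3 q\right) \left(-3\right) = 3 - 9 q - 3 q^{2}$)
$\frac{l{\left(-90 \right)}}{-60127} = \frac{3 - -810 - 3 \left(-90\right)^{2}}{-60127} = \left(3 + 810 - 24300\right) \left(- \frac{1}{60127}\right) = \left(-23487\right) \left(- \frac{1}{60127}\right) = \frac{23487}{60127}$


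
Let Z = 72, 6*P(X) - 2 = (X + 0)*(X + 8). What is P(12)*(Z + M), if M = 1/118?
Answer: 1028137/354 ≈ 2904.3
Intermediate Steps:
P(X) = 1/3 + X*(8 + X)/6 (P(X) = 1/3 + ((X + 0)*(X + 8))/6 = 1/3 + (X*(8 + X))/6 = 1/3 + X*(8 + X)/6)
M = 1/118 ≈ 0.0084746
P(12)*(Z + M) = (1/3 + (1/6)*12**2 + (4/3)*12)*(72 + 1/118) = (1/3 + (1/6)*144 + 16)*(8497/118) = (1/3 + 24 + 16)*(8497/118) = (121/3)*(8497/118) = 1028137/354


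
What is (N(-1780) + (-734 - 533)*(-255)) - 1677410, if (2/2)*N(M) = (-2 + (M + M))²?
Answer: 11333519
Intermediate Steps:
N(M) = (-2 + 2*M)² (N(M) = (-2 + (M + M))² = (-2 + 2*M)²)
(N(-1780) + (-734 - 533)*(-255)) - 1677410 = (4*(-1 - 1780)² + (-734 - 533)*(-255)) - 1677410 = (4*(-1781)² - 1267*(-255)) - 1677410 = (4*3171961 + 323085) - 1677410 = (12687844 + 323085) - 1677410 = 13010929 - 1677410 = 11333519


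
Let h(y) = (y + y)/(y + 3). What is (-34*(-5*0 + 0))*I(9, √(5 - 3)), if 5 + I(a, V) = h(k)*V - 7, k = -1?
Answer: 0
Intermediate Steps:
h(y) = 2*y/(3 + y) (h(y) = (2*y)/(3 + y) = 2*y/(3 + y))
I(a, V) = -12 - V (I(a, V) = -5 + ((2*(-1)/(3 - 1))*V - 7) = -5 + ((2*(-1)/2)*V - 7) = -5 + ((2*(-1)*(½))*V - 7) = -5 + (-V - 7) = -5 + (-7 - V) = -12 - V)
(-34*(-5*0 + 0))*I(9, √(5 - 3)) = (-34*(-5*0 + 0))*(-12 - √(5 - 3)) = (-34*(0 + 0))*(-12 - √2) = (-34*0)*(-12 - √2) = 0*(-12 - √2) = 0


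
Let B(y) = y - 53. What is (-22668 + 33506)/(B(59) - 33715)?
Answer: -10838/33709 ≈ -0.32152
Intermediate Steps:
B(y) = -53 + y
(-22668 + 33506)/(B(59) - 33715) = (-22668 + 33506)/((-53 + 59) - 33715) = 10838/(6 - 33715) = 10838/(-33709) = 10838*(-1/33709) = -10838/33709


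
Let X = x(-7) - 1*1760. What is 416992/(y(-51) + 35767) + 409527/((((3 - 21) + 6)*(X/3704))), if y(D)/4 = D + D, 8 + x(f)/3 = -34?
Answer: 2235211684909/33343537 ≈ 67036.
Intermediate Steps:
x(f) = -126 (x(f) = -24 + 3*(-34) = -24 - 102 = -126)
y(D) = 8*D (y(D) = 4*(D + D) = 4*(2*D) = 8*D)
X = -1886 (X = -126 - 1*1760 = -126 - 1760 = -1886)
416992/(y(-51) + 35767) + 409527/((((3 - 21) + 6)*(X/3704))) = 416992/(8*(-51) + 35767) + 409527/((((3 - 21) + 6)*(-1886/3704))) = 416992/(-408 + 35767) + 409527/(((-18 + 6)*(-1886*1/3704))) = 416992/35359 + 409527/((-12*(-943/1852))) = 416992*(1/35359) + 409527/(2829/463) = 416992/35359 + 409527*(463/2829) = 416992/35359 + 63203667/943 = 2235211684909/33343537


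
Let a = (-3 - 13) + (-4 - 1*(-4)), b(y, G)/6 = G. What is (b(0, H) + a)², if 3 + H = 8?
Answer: 196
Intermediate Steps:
H = 5 (H = -3 + 8 = 5)
b(y, G) = 6*G
a = -16 (a = -16 + (-4 + 4) = -16 + 0 = -16)
(b(0, H) + a)² = (6*5 - 16)² = (30 - 16)² = 14² = 196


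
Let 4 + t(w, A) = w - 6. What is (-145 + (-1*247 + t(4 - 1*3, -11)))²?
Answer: 160801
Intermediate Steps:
t(w, A) = -10 + w (t(w, A) = -4 + (w - 6) = -4 + (-6 + w) = -10 + w)
(-145 + (-1*247 + t(4 - 1*3, -11)))² = (-145 + (-1*247 + (-10 + (4 - 1*3))))² = (-145 + (-247 + (-10 + (4 - 3))))² = (-145 + (-247 + (-10 + 1)))² = (-145 + (-247 - 9))² = (-145 - 256)² = (-401)² = 160801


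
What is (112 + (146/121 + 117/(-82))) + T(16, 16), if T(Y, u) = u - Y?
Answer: 1109079/9922 ≈ 111.78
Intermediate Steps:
(112 + (146/121 + 117/(-82))) + T(16, 16) = (112 + (146/121 + 117/(-82))) + (16 - 1*16) = (112 + (146*(1/121) + 117*(-1/82))) + (16 - 16) = (112 + (146/121 - 117/82)) + 0 = (112 - 2185/9922) + 0 = 1109079/9922 + 0 = 1109079/9922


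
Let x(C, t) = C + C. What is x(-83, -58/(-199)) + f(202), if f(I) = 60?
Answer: -106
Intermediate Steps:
x(C, t) = 2*C
x(-83, -58/(-199)) + f(202) = 2*(-83) + 60 = -166 + 60 = -106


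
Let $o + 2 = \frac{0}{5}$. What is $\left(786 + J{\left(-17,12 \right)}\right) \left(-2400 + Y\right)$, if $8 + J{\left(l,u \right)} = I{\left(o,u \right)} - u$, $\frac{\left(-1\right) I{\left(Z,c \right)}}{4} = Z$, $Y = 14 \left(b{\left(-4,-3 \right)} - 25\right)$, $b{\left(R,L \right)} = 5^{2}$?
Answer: $-1857600$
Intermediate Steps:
$o = -2$ ($o = -2 + \frac{0}{5} = -2 + 0 \cdot \frac{1}{5} = -2 + 0 = -2$)
$b{\left(R,L \right)} = 25$
$Y = 0$ ($Y = 14 \left(25 - 25\right) = 14 \cdot 0 = 0$)
$I{\left(Z,c \right)} = - 4 Z$
$J{\left(l,u \right)} = - u$ ($J{\left(l,u \right)} = -8 - \left(-8 + u\right) = - u$)
$\left(786 + J{\left(-17,12 \right)}\right) \left(-2400 + Y\right) = \left(786 - 12\right) \left(-2400 + 0\right) = \left(786 - 12\right) \left(-2400\right) = 774 \left(-2400\right) = -1857600$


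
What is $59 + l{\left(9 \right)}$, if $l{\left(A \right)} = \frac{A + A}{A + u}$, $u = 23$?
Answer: $\frac{953}{16} \approx 59.563$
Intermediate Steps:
$l{\left(A \right)} = \frac{2 A}{23 + A}$ ($l{\left(A \right)} = \frac{A + A}{A + 23} = \frac{2 A}{23 + A}$)
$59 + l{\left(9 \right)} = 59 + 2 \cdot 9 \frac{1}{23 + 9} = 59 + 2 \cdot 9 \cdot \frac{1}{32} = 59 + \frac{9}{16} = \frac{953}{16}$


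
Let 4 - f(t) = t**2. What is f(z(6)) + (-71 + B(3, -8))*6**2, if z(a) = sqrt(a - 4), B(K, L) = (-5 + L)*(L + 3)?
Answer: -214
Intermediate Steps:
B(K, L) = (-5 + L)*(3 + L)
z(a) = sqrt(-4 + a)
f(t) = 4 - t**2
f(z(6)) + (-71 + B(3, -8))*6**2 = (4 - (sqrt(-4 + 6))**2) + (-71 + (-15 + (-8)**2 - 2*(-8)))*6**2 = (4 - (sqrt(2))**2) + (-71 + (-15 + 64 + 16))*36 = (4 - 1*2) + (-71 + 65)*36 = (4 - 2) - 6*36 = 2 - 216 = -214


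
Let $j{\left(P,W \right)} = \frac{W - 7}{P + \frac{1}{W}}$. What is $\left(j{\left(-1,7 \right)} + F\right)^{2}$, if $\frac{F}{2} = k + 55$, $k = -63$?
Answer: $256$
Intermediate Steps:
$F = -16$ ($F = 2 \left(-63 + 55\right) = 2 \left(-8\right) = -16$)
$j{\left(P,W \right)} = \frac{-7 + W}{P + \frac{1}{W}}$
$\left(j{\left(-1,7 \right)} + F\right)^{2} = \left(\frac{7 \left(-7 + 7\right)}{1 - 7} - 16\right)^{2} = \left(7 \frac{1}{1 - 7} \cdot 0 - 16\right)^{2} = \left(7 \frac{1}{-6} \cdot 0 - 16\right)^{2} = \left(7 \left(- \frac{1}{6}\right) 0 - 16\right)^{2} = \left(0 - 16\right)^{2} = \left(-16\right)^{2} = 256$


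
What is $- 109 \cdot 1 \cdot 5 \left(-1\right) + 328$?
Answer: $873$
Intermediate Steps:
$- 109 \cdot 1 \cdot 5 \left(-1\right) + 328 = - 109 \cdot 5 \left(-1\right) + 328 = \left(-109\right) \left(-5\right) + 328 = 545 + 328 = 873$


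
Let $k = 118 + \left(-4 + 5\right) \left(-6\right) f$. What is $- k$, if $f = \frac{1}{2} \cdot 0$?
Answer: $-118$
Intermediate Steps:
$f = 0$ ($f = \frac{1}{2} \cdot 0 = 0$)
$k = 118$ ($k = 118 + \left(-4 + 5\right) \left(-6\right) 0 = 118 + 1 \left(-6\right) 0 = 118 - 0 = 118 + 0 = 118$)
$- k = \left(-1\right) 118 = -118$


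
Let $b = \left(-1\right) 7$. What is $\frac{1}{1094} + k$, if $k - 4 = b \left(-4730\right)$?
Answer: $\frac{36226717}{1094} \approx 33114.0$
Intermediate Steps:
$b = -7$
$k = 33114$ ($k = 4 - -33110 = 4 + 33110 = 33114$)
$\frac{1}{1094} + k = \frac{1}{1094} + 33114 = \frac{36226717}{1094}$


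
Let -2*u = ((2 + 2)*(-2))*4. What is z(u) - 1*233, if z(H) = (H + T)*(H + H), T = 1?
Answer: 311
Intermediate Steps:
u = 16 (u = -(2 + 2)*(-2)*4/2 = -4*(-2)*4/2 = -(-4)*4 = -1/2*(-32) = 16)
z(H) = 2*H*(1 + H) (z(H) = (H + 1)*(H + H) = (1 + H)*(2*H) = 2*H*(1 + H))
z(u) - 1*233 = 2*16*(1 + 16) - 1*233 = 2*16*17 - 233 = 544 - 233 = 311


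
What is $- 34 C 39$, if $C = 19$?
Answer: $-25194$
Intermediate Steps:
$- 34 C 39 = \left(-34\right) 19 \cdot 39 = \left(-646\right) 39 = -25194$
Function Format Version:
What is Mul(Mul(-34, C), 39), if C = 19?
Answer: -25194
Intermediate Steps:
Mul(Mul(-34, C), 39) = Mul(Mul(-34, 19), 39) = Mul(-646, 39) = -25194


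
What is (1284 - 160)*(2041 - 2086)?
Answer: -50580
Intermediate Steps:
(1284 - 160)*(2041 - 2086) = 1124*(-45) = -50580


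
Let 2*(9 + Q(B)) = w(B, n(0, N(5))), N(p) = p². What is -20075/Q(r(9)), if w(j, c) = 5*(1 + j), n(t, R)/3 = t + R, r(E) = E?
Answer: -20075/16 ≈ -1254.7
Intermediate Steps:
n(t, R) = 3*R + 3*t (n(t, R) = 3*(t + R) = 3*(R + t) = 3*R + 3*t)
w(j, c) = 5 + 5*j
Q(B) = -13/2 + 5*B/2 (Q(B) = -9 + (5 + 5*B)/2 = -9 + (5/2 + 5*B/2) = -13/2 + 5*B/2)
-20075/Q(r(9)) = -20075/(-13/2 + (5/2)*9) = -20075/(-13/2 + 45/2) = -20075/16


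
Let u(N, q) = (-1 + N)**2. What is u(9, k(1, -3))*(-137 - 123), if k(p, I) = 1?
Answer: -16640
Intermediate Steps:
u(9, k(1, -3))*(-137 - 123) = (-1 + 9)**2*(-137 - 123) = 8**2*(-260) = 64*(-260) = -16640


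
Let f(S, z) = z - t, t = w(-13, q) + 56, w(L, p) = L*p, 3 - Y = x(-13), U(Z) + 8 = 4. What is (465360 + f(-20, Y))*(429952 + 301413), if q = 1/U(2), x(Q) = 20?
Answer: 1361168999275/4 ≈ 3.4029e+11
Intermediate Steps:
U(Z) = -4 (U(Z) = -8 + 4 = -4)
Y = -17 (Y = 3 - 1*20 = 3 - 20 = -17)
q = -¼ (q = 1/(-4) = -¼ ≈ -0.25000)
t = 237/4 (t = -13*(-¼) + 56 = 13/4 + 56 = 237/4 ≈ 59.250)
f(S, z) = -237/4 + z (f(S, z) = z - 1*237/4 = z - 237/4 = -237/4 + z)
(465360 + f(-20, Y))*(429952 + 301413) = (465360 + (-237/4 - 17))*(429952 + 301413) = (465360 - 305/4)*731365 = (1861135/4)*731365 = 1361168999275/4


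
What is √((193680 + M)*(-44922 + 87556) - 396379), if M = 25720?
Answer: √9353503221 ≈ 96714.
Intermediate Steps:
√((193680 + M)*(-44922 + 87556) - 396379) = √((193680 + 25720)*(-44922 + 87556) - 396379) = √(219400*42634 - 396379) = √(9353899600 - 396379) = √9353503221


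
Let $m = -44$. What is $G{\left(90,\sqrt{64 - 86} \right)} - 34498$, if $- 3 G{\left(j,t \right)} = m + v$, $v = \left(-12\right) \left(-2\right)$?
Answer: $- \frac{103474}{3} \approx -34491.0$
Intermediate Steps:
$v = 24$
$G{\left(j,t \right)} = \frac{20}{3}$ ($G{\left(j,t \right)} = - \frac{-44 + 24}{3} = \left(- \frac{1}{3}\right) \left(-20\right) = \frac{20}{3}$)
$G{\left(90,\sqrt{64 - 86} \right)} - 34498 = \frac{20}{3} - 34498 = - \frac{103474}{3}$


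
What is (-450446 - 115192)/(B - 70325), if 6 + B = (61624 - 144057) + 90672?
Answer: 282819/31046 ≈ 9.1097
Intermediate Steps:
B = 8233 (B = -6 + ((61624 - 144057) + 90672) = -6 + (-82433 + 90672) = -6 + 8239 = 8233)
(-450446 - 115192)/(B - 70325) = (-450446 - 115192)/(8233 - 70325) = -565638/(-62092) = -565638*(-1/62092) = 282819/31046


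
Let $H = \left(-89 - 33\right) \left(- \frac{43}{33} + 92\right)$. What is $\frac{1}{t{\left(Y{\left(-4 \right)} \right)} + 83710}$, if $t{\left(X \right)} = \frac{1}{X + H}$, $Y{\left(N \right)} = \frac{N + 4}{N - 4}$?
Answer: $\frac{365146}{30566371627} \approx 1.1946 \cdot 10^{-5}$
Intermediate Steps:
$Y{\left(N \right)} = \frac{4 + N}{-4 + N}$
$H = - \frac{365146}{33}$ ($H = - 122 \left(\left(-43\right) \frac{1}{33} + 92\right) = - 122 \left(- \frac{43}{33} + 92\right) = \left(-122\right) \frac{2993}{33} = - \frac{365146}{33} \approx -11065.0$)
$t{\left(X \right)} = \frac{1}{- \frac{365146}{33} + X}$ ($t{\left(X \right)} = \frac{1}{X - \frac{365146}{33}} = \frac{1}{- \frac{365146}{33} + X}$)
$\frac{1}{t{\left(Y{\left(-4 \right)} \right)} + 83710} = \frac{1}{\frac{33}{-365146 + 33 \frac{4 - 4}{-4 - 4}} + 83710} = \frac{1}{\frac{33}{-365146 + 33 \frac{1}{-8} \cdot 0} + 83710} = \frac{1}{\frac{33}{-365146 + 33 \left(\left(- \frac{1}{8}\right) 0\right)} + 83710} = \frac{1}{\frac{33}{-365146 + 33 \cdot 0} + 83710} = \frac{1}{\frac{33}{-365146 + 0} + 83710} = \frac{1}{\frac{33}{-365146} + 83710} = \frac{1}{33 \left(- \frac{1}{365146}\right) + 83710} = \frac{1}{- \frac{33}{365146} + 83710} = \frac{1}{\frac{30566371627}{365146}} = \frac{365146}{30566371627}$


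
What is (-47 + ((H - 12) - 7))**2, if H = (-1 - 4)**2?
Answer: 1681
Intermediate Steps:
H = 25 (H = (-5)**2 = 25)
(-47 + ((H - 12) - 7))**2 = (-47 + ((25 - 12) - 7))**2 = (-47 + (13 - 7))**2 = (-47 + 6)**2 = (-41)**2 = 1681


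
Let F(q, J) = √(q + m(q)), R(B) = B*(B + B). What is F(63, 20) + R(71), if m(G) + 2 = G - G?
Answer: 10082 + √61 ≈ 10090.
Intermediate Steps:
m(G) = -2 (m(G) = -2 + (G - G) = -2 + 0 = -2)
R(B) = 2*B² (R(B) = B*(2*B) = 2*B²)
F(q, J) = √(-2 + q) (F(q, J) = √(q - 2) = √(-2 + q))
F(63, 20) + R(71) = √(-2 + 63) + 2*71² = √61 + 2*5041 = √61 + 10082 = 10082 + √61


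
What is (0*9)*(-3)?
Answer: 0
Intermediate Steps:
(0*9)*(-3) = 0*(-3) = 0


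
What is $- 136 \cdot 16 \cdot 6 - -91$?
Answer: $-12965$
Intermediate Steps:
$- 136 \cdot 16 \cdot 6 - -91 = \left(-136\right) 96 + 91 = -13056 + 91 = -12965$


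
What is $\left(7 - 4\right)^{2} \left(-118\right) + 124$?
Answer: $-938$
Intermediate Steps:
$\left(7 - 4\right)^{2} \left(-118\right) + 124 = 3^{2} \left(-118\right) + 124 = 9 \left(-118\right) + 124 = -1062 + 124 = -938$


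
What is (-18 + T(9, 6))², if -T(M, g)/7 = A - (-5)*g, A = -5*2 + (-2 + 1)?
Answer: 22801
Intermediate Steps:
A = -11 (A = -10 - 1 = -11)
T(M, g) = 77 - 35*g (T(M, g) = -7*(-11 - (-5)*g) = -7*(-11 + 5*g) = 77 - 35*g)
(-18 + T(9, 6))² = (-18 + (77 - 35*6))² = (-18 + (77 - 210))² = (-18 - 133)² = (-151)² = 22801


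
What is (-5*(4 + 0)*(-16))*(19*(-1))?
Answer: -6080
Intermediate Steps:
(-5*(4 + 0)*(-16))*(19*(-1)) = (-5*4*(-16))*(-19) = -20*(-16)*(-19) = 320*(-19) = -6080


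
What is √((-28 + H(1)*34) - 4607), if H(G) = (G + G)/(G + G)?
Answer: I*√4601 ≈ 67.831*I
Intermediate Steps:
H(G) = 1 (H(G) = (2*G)/((2*G)) = (2*G)*(1/(2*G)) = 1)
√((-28 + H(1)*34) - 4607) = √((-28 + 1*34) - 4607) = √((-28 + 34) - 4607) = √(6 - 4607) = √(-4601) = I*√4601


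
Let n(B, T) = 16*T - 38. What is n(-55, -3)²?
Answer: 7396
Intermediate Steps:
n(B, T) = -38 + 16*T
n(-55, -3)² = (-38 + 16*(-3))² = (-38 - 48)² = (-86)² = 7396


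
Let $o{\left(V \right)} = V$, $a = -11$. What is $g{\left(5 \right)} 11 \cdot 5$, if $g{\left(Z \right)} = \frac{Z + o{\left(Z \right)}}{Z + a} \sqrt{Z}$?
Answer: $- \frac{275 \sqrt{5}}{3} \approx -204.97$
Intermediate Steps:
$g{\left(Z \right)} = \frac{2 Z^{\frac{3}{2}}}{-11 + Z}$ ($g{\left(Z \right)} = \frac{Z + Z}{Z - 11} \sqrt{Z} = \frac{2 Z}{-11 + Z} \sqrt{Z} = \frac{2 Z^{\frac{3}{2}}}{-11 + Z}$)
$g{\left(5 \right)} 11 \cdot 5 = \frac{2 \cdot 5^{\frac{3}{2}}}{-11 + 5} \cdot 11 \cdot 5 = \frac{2 \cdot 5 \sqrt{5}}{-6} \cdot 55 = 2 \cdot 5 \sqrt{5} \left(- \frac{1}{6}\right) 55 = - \frac{5 \sqrt{5}}{3} \cdot 55 = - \frac{275 \sqrt{5}}{3}$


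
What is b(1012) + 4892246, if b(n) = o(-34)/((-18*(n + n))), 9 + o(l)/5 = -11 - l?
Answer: 89117153101/18216 ≈ 4.8922e+6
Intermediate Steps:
o(l) = -100 - 5*l (o(l) = -45 + 5*(-11 - l) = -45 + (-55 - 5*l) = -100 - 5*l)
b(n) = -35/(18*n) (b(n) = (-100 - 5*(-34))/((-18*(n + n))) = (-100 + 170)/((-36*n)) = 70/((-36*n)) = 70*(-1/(36*n)) = -35/(18*n))
b(1012) + 4892246 = -35/18/1012 + 4892246 = -35/18*1/1012 + 4892246 = -35/18216 + 4892246 = 89117153101/18216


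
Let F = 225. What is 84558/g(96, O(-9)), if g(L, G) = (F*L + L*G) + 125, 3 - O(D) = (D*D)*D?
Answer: 84558/91997 ≈ 0.91914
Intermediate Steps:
O(D) = 3 - D³ (O(D) = 3 - D*D*D = 3 - D²*D = 3 - D³)
g(L, G) = 125 + 225*L + G*L (g(L, G) = (225*L + L*G) + 125 = (225*L + G*L) + 125 = 125 + 225*L + G*L)
84558/g(96, O(-9)) = 84558/(125 + 225*96 + (3 - 1*(-9)³)*96) = 84558/(125 + 21600 + (3 - 1*(-729))*96) = 84558/(125 + 21600 + (3 + 729)*96) = 84558/(125 + 21600 + 732*96) = 84558/(125 + 21600 + 70272) = 84558/91997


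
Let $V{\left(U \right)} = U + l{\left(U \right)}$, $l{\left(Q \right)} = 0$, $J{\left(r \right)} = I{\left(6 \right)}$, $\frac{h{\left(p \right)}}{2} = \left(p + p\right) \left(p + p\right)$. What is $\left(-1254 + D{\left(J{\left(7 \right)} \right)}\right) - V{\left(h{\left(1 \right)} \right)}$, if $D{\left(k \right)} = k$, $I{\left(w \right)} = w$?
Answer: $-1256$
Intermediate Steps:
$h{\left(p \right)} = 8 p^{2}$ ($h{\left(p \right)} = 2 \left(p + p\right) \left(p + p\right) = 2 \cdot 2 p 2 p = 2 \cdot 4 p^{2} = 8 p^{2}$)
$J{\left(r \right)} = 6$
$V{\left(U \right)} = U$ ($V{\left(U \right)} = U + 0 = U$)
$\left(-1254 + D{\left(J{\left(7 \right)} \right)}\right) - V{\left(h{\left(1 \right)} \right)} = \left(-1254 + 6\right) - 8 \cdot 1^{2} = -1248 - 8 \cdot 1 = -1248 - 8 = -1256$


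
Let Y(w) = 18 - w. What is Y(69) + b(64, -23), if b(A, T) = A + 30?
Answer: 43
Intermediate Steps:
b(A, T) = 30 + A
Y(69) + b(64, -23) = (18 - 1*69) + (30 + 64) = (18 - 69) + 94 = -51 + 94 = 43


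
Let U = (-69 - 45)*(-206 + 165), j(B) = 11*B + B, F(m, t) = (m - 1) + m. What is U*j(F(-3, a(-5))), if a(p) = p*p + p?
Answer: -392616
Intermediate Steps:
a(p) = p + p**2 (a(p) = p**2 + p = p + p**2)
F(m, t) = -1 + 2*m (F(m, t) = (-1 + m) + m = -1 + 2*m)
j(B) = 12*B
U = 4674 (U = -114*(-41) = 4674)
U*j(F(-3, a(-5))) = 4674*(12*(-1 + 2*(-3))) = 4674*(12*(-1 - 6)) = 4674*(12*(-7)) = 4674*(-84) = -392616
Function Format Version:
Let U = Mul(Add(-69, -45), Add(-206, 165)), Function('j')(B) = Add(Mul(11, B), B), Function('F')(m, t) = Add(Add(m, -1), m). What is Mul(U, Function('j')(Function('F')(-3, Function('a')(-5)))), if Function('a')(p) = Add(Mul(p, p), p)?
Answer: -392616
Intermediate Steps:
Function('a')(p) = Add(p, Pow(p, 2)) (Function('a')(p) = Add(Pow(p, 2), p) = Add(p, Pow(p, 2)))
Function('F')(m, t) = Add(-1, Mul(2, m)) (Function('F')(m, t) = Add(Add(-1, m), m) = Add(-1, Mul(2, m)))
Function('j')(B) = Mul(12, B)
U = 4674 (U = Mul(-114, -41) = 4674)
Mul(U, Function('j')(Function('F')(-3, Function('a')(-5)))) = Mul(4674, Mul(12, Add(-1, Mul(2, -3)))) = Mul(4674, Mul(12, Add(-1, -6))) = Mul(4674, Mul(12, -7)) = Mul(4674, -84) = -392616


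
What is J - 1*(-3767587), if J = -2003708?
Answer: 1763879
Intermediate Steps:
J - 1*(-3767587) = -2003708 - 1*(-3767587) = -2003708 + 3767587 = 1763879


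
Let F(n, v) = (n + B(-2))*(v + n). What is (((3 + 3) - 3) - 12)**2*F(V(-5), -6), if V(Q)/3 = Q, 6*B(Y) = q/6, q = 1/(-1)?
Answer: 102249/4 ≈ 25562.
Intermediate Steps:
q = -1
B(Y) = -1/36 (B(Y) = (-1/6)/6 = (-1*1/6)/6 = (1/6)*(-1/6) = -1/36)
V(Q) = 3*Q
F(n, v) = (-1/36 + n)*(n + v) (F(n, v) = (n - 1/36)*(v + n) = (-1/36 + n)*(n + v))
(((3 + 3) - 3) - 12)**2*F(V(-5), -6) = (((3 + 3) - 3) - 12)**2*((3*(-5))**2 - (-5)/12 - 1/36*(-6) + (3*(-5))*(-6)) = ((6 - 3) - 12)**2*((-15)**2 - 1/36*(-15) + 1/6 - 15*(-6)) = (3 - 12)**2*(225 + 5/12 + 1/6 + 90) = (-9)**2*(3787/12) = 81*(3787/12) = 102249/4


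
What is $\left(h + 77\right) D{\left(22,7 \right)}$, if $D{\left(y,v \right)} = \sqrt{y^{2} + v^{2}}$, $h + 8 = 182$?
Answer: $251 \sqrt{533} \approx 5794.8$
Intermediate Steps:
$h = 174$ ($h = -8 + 182 = 174$)
$D{\left(y,v \right)} = \sqrt{v^{2} + y^{2}}$
$\left(h + 77\right) D{\left(22,7 \right)} = \left(174 + 77\right) \sqrt{7^{2} + 22^{2}} = 251 \sqrt{49 + 484} = 251 \sqrt{533}$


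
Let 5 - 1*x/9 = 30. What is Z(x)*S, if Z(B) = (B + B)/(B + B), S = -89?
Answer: -89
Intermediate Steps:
x = -225 (x = 45 - 9*30 = 45 - 270 = -225)
Z(B) = 1 (Z(B) = (2*B)/((2*B)) = (2*B)*(1/(2*B)) = 1)
Z(x)*S = 1*(-89) = -89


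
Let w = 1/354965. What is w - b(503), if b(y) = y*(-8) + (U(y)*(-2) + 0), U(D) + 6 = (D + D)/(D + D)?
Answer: 1424829511/354965 ≈ 4014.0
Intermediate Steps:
w = 1/354965 ≈ 2.8172e-6
U(D) = -5 (U(D) = -6 + (D + D)/(D + D) = -6 + (2*D)/((2*D)) = -6 + (2*D)*(1/(2*D)) = -6 + 1 = -5)
b(y) = 10 - 8*y (b(y) = y*(-8) + (-5*(-2) + 0) = -8*y + (10 + 0) = -8*y + 10 = 10 - 8*y)
w - b(503) = 1/354965 - (10 - 8*503) = 1/354965 - (10 - 4024) = 1/354965 - 1*(-4014) = 1/354965 + 4014 = 1424829511/354965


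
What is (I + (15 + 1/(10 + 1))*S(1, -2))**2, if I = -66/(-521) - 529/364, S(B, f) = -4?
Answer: 16561386607484601/4351746455056 ≈ 3805.7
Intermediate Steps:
I = -251585/189644 (I = -66*(-1/521) - 529*1/364 = 66/521 - 529/364 = -251585/189644 ≈ -1.3266)
(I + (15 + 1/(10 + 1))*S(1, -2))**2 = (-251585/189644 + (15 + 1/(10 + 1))*(-4))**2 = (-251585/189644 + (15 + 1/11)*(-4))**2 = (-251585/189644 + (166/11)*(-4))**2 = (-251585/189644 - 664/11)**2 = (-128691051/2086084)**2 = 16561386607484601/4351746455056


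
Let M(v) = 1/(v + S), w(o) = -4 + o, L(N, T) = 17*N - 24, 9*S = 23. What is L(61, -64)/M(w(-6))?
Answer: -67871/9 ≈ -7541.2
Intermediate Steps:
S = 23/9 (S = (⅑)*23 = 23/9 ≈ 2.5556)
L(N, T) = -24 + 17*N
M(v) = 1/(23/9 + v) (M(v) = 1/(v + 23/9) = 1/(23/9 + v))
L(61, -64)/M(w(-6)) = (-24 + 17*61)/((9/(23 + 9*(-4 - 6)))) = (-24 + 1037)/((9/(23 + 9*(-10)))) = 1013/((9/(23 - 90))) = 1013/((9/(-67))) = 1013/((9*(-1/67))) = 1013/(-9/67) = 1013*(-67/9) = -67871/9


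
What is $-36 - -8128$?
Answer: $8092$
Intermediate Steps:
$-36 - -8128 = -36 + 8128 = 8092$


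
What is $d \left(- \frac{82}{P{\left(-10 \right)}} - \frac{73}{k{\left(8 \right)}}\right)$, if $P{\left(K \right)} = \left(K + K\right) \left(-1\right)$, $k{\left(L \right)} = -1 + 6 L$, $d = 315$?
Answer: $- \frac{167391}{94} \approx -1780.8$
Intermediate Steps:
$P{\left(K \right)} = - 2 K$ ($P{\left(K \right)} = 2 K \left(-1\right) = - 2 K$)
$d \left(- \frac{82}{P{\left(-10 \right)}} - \frac{73}{k{\left(8 \right)}}\right) = 315 \left(- \frac{82}{\left(-2\right) \left(-10\right)} - \frac{73}{-1 + 6 \cdot 8}\right) = 315 \left(- \frac{82}{20} - \frac{73}{-1 + 48}\right) = 315 \left(\left(-82\right) \frac{1}{20} - \frac{73}{47}\right) = 315 \left(- \frac{41}{10} - \frac{73}{47}\right) = 315 \left(- \frac{2657}{470}\right) = - \frac{167391}{94}$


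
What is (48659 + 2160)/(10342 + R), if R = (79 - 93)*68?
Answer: 50819/9390 ≈ 5.4120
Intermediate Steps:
R = -952 (R = -14*68 = -952)
(48659 + 2160)/(10342 + R) = (48659 + 2160)/(10342 - 952) = 50819/9390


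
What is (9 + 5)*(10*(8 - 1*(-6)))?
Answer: 1960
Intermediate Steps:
(9 + 5)*(10*(8 - 1*(-6))) = 14*(10*(8 + 6)) = 14*(10*14) = 14*140 = 1960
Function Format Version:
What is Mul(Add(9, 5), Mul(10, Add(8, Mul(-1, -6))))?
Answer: 1960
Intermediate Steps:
Mul(Add(9, 5), Mul(10, Add(8, Mul(-1, -6)))) = Mul(14, Mul(10, Add(8, 6))) = Mul(14, Mul(10, 14)) = Mul(14, 140) = 1960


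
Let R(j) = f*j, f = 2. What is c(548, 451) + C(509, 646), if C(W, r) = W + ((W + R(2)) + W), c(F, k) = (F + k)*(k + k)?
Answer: 902629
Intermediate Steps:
R(j) = 2*j
c(F, k) = 2*k*(F + k) (c(F, k) = (F + k)*(2*k) = 2*k*(F + k))
C(W, r) = 4 + 3*W (C(W, r) = W + ((W + 2*2) + W) = W + ((W + 4) + W) = W + ((4 + W) + W) = W + (4 + 2*W) = 4 + 3*W)
c(548, 451) + C(509, 646) = 2*451*(548 + 451) + (4 + 3*509) = 2*451*999 + (4 + 1527) = 901098 + 1531 = 902629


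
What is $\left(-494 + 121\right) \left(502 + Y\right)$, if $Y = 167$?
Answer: $-249537$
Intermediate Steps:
$\left(-494 + 121\right) \left(502 + Y\right) = \left(-494 + 121\right) \left(502 + 167\right) = \left(-373\right) 669 = -249537$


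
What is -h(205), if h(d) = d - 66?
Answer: -139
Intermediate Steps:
h(d) = -66 + d
-h(205) = -(-66 + 205) = -1*139 = -139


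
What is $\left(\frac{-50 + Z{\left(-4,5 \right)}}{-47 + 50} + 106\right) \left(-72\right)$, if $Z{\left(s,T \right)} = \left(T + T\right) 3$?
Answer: $-7152$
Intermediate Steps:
$Z{\left(s,T \right)} = 6 T$ ($Z{\left(s,T \right)} = 2 T 3 = 6 T$)
$\left(\frac{-50 + Z{\left(-4,5 \right)}}{-47 + 50} + 106\right) \left(-72\right) = \left(\frac{-50 + 6 \cdot 5}{-47 + 50} + 106\right) \left(-72\right) = \left(\frac{-50 + 30}{3} + 106\right) \left(-72\right) = \left(\left(-20\right) \frac{1}{3} + 106\right) \left(-72\right) = \left(- \frac{20}{3} + 106\right) \left(-72\right) = \frac{298}{3} \left(-72\right) = -7152$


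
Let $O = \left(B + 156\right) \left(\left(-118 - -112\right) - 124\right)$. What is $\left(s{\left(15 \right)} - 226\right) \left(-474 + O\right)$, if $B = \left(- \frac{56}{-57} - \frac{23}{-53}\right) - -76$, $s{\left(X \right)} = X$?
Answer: $\frac{19644434224}{3021} \approx 6.5026 \cdot 10^{6}$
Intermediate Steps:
$B = \frac{233875}{3021}$ ($B = \left(\left(-56\right) \left(- \frac{1}{57}\right) - - \frac{23}{53}\right) + 76 = \left(\frac{56}{57} + \frac{23}{53}\right) + 76 = \frac{4279}{3021} + 76 = \frac{233875}{3021} \approx 77.416$)
$O = - \frac{91669630}{3021}$ ($O = \left(\frac{233875}{3021} + 156\right) \left(\left(-118 - -112\right) - 124\right) = \frac{705151 \left(\left(-118 + 112\right) - 124\right)}{3021} = \frac{705151 \left(-6 - 124\right)}{3021} = \frac{705151}{3021} \left(-130\right) = - \frac{91669630}{3021} \approx -30344.0$)
$\left(s{\left(15 \right)} - 226\right) \left(-474 + O\right) = \left(15 - 226\right) \left(-474 - \frac{91669630}{3021}\right) = \left(-211\right) \left(- \frac{93101584}{3021}\right) = \frac{19644434224}{3021}$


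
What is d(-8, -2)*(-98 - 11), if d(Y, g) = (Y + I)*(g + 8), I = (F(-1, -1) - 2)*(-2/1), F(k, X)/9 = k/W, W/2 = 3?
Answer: 654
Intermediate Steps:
W = 6 (W = 2*3 = 6)
F(k, X) = 3*k/2 (F(k, X) = 9*(k/6) = 3*k/2)
I = 7 (I = ((3/2)*(-1) - 2)*(-2/1) = (-3/2 - 2)*(-2*1) = -7/2*(-2) = 7)
d(Y, g) = (7 + Y)*(8 + g) (d(Y, g) = (Y + 7)*(g + 8) = (7 + Y)*(8 + g))
d(-8, -2)*(-98 - 11) = (56 + 7*(-2) + 8*(-8) - 8*(-2))*(-98 - 11) = (56 - 14 - 64 + 16)*(-109) = -6*(-109) = 654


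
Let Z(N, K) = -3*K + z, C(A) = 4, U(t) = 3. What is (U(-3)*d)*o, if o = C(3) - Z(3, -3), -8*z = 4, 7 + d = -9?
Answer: 216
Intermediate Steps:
d = -16 (d = -7 - 9 = -16)
z = -½ (z = -⅛*4 = -½ ≈ -0.50000)
Z(N, K) = -½ - 3*K (Z(N, K) = -3*K - ½ = -½ - 3*K)
o = -9/2 (o = 4 - (-½ - 3*(-3)) = 4 - (-½ + 9) = 4 - 1*17/2 = 4 - 17/2 = -9/2 ≈ -4.5000)
(U(-3)*d)*o = (3*(-16))*(-9/2) = -48*(-9/2) = 216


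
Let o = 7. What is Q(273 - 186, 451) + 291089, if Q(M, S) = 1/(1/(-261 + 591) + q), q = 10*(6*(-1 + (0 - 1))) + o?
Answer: 10854417391/37289 ≈ 2.9109e+5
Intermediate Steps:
q = -113 (q = 10*(6*(-1 + (0 - 1))) + 7 = 10*(6*(-1 - 1)) + 7 = 10*(6*(-2)) + 7 = 10*(-12) + 7 = -120 + 7 = -113)
Q(M, S) = -330/37289 (Q(M, S) = 1/(1/(-261 + 591) - 113) = 1/(1/330 - 113) = 1/(-37289/330) = -330/37289)
Q(273 - 186, 451) + 291089 = -330/37289 + 291089 = 10854417391/37289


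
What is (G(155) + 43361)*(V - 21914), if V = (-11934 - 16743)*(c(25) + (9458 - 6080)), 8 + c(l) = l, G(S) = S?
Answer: -4237602396764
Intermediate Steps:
c(l) = -8 + l
V = -97358415 (V = (-11934 - 16743)*((-8 + 25) + (9458 - 6080)) = -28677*(17 + 3378) = -28677*3395 = -97358415)
(G(155) + 43361)*(V - 21914) = (155 + 43361)*(-97358415 - 21914) = 43516*(-97380329) = -4237602396764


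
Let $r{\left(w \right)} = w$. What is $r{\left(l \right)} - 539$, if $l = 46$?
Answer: $-493$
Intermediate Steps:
$r{\left(l \right)} - 539 = 46 - 539 = -493$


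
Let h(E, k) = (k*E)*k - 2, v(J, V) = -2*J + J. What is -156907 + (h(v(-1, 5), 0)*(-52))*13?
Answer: -155555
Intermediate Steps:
v(J, V) = -J
h(E, k) = -2 + E*k**2 (h(E, k) = (E*k)*k - 2 = E*k**2 - 2 = -2 + E*k**2)
-156907 + (h(v(-1, 5), 0)*(-52))*13 = -156907 + ((-2 - 1*(-1)*0**2)*(-52))*13 = -156907 + ((-2 + 1*0)*(-52))*13 = -156907 + ((-2 + 0)*(-52))*13 = -156907 - 2*(-52)*13 = -156907 + 104*13 = -156907 + 1352 = -155555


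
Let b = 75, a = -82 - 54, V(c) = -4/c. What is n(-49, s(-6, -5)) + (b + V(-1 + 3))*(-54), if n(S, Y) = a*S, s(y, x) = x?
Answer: 2722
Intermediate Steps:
a = -136
n(S, Y) = -136*S
n(-49, s(-6, -5)) + (b + V(-1 + 3))*(-54) = -136*(-49) + (75 - 4/(-1 + 3))*(-54) = 6664 + (75 - 4/2)*(-54) = 6664 + (75 - 4*½)*(-54) = 6664 + (75 - 2)*(-54) = 6664 + 73*(-54) = 6664 - 3942 = 2722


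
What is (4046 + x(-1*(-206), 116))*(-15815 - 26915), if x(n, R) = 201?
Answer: -181474310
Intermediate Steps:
(4046 + x(-1*(-206), 116))*(-15815 - 26915) = (4046 + 201)*(-15815 - 26915) = 4247*(-42730) = -181474310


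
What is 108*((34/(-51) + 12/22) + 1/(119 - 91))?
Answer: -711/77 ≈ -9.2338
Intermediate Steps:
108*((34/(-51) + 12/22) + 1/(119 - 91)) = 108*((34*(-1/51) + 12*(1/22)) + 1/28) = 108*((-⅔ + 6/11) + 1/28) = 108*(-4/33 + 1/28) = 108*(-79/924) = -711/77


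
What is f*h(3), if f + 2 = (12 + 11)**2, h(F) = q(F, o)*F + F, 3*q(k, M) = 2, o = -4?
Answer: 2635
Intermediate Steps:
q(k, M) = 2/3 (q(k, M) = (1/3)*2 = 2/3)
h(F) = 5*F/3 (h(F) = 2*F/3 + F = 5*F/3)
f = 527 (f = -2 + (12 + 11)**2 = -2 + 23**2 = -2 + 529 = 527)
f*h(3) = 527*((5/3)*3) = 527*5 = 2635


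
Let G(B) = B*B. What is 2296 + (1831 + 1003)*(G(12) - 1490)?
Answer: -3812268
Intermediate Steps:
G(B) = B²
2296 + (1831 + 1003)*(G(12) - 1490) = 2296 + (1831 + 1003)*(12² - 1490) = 2296 + 2834*(144 - 1490) = 2296 + 2834*(-1346) = 2296 - 3814564 = -3812268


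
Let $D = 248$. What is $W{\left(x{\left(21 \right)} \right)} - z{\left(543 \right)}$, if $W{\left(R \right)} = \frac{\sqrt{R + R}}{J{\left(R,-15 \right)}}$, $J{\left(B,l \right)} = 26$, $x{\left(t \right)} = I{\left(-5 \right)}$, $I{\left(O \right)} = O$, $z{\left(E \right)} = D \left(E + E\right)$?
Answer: $-269328 + \frac{i \sqrt{10}}{26} \approx -2.6933 \cdot 10^{5} + 0.12163 i$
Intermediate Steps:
$z{\left(E \right)} = 496 E$ ($z{\left(E \right)} = 248 \left(E + E\right) = 248 \cdot 2 E = 496 E$)
$x{\left(t \right)} = -5$
$W{\left(R \right)} = \frac{\sqrt{2} \sqrt{R}}{26}$ ($W{\left(R \right)} = \frac{\sqrt{R + R}}{26} = \sqrt{2 R} \frac{1}{26} = \sqrt{2} \sqrt{R} \frac{1}{26} = \frac{\sqrt{2} \sqrt{R}}{26}$)
$W{\left(x{\left(21 \right)} \right)} - z{\left(543 \right)} = \frac{\sqrt{2} \sqrt{-5}}{26} - 496 \cdot 543 = \frac{\sqrt{2} i \sqrt{5}}{26} - 269328 = \frac{i \sqrt{10}}{26} - 269328 = -269328 + \frac{i \sqrt{10}}{26}$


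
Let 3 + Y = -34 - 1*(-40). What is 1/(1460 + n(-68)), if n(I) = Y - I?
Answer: 1/1531 ≈ 0.00065317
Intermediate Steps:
Y = 3 (Y = -3 + (-34 - 1*(-40)) = -3 + (-34 + 40) = -3 + 6 = 3)
n(I) = 3 - I
1/(1460 + n(-68)) = 1/(1460 + (3 - 1*(-68))) = 1/(1460 + (3 + 68)) = 1/(1460 + 71) = 1/1531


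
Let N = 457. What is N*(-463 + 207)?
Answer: -116992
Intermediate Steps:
N*(-463 + 207) = 457*(-463 + 207) = 457*(-256) = -116992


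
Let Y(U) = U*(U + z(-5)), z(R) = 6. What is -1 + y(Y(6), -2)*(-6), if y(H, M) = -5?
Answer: 29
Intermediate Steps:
Y(U) = U*(6 + U) (Y(U) = U*(U + 6) = U*(6 + U))
-1 + y(Y(6), -2)*(-6) = -1 - 5*(-6) = -1 + 30 = 29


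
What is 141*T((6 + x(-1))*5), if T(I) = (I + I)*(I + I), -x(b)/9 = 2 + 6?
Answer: 61419600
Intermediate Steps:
x(b) = -72 (x(b) = -9*(2 + 6) = -9*8 = -72)
T(I) = 4*I**2 (T(I) = (2*I)*(2*I) = 4*I**2)
141*T((6 + x(-1))*5) = 141*(4*((6 - 72)*5)**2) = 141*(4*(-66*5)**2) = 141*(4*(-330)**2) = 141*(4*108900) = 141*435600 = 61419600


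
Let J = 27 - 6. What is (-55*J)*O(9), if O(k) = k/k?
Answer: -1155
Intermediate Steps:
O(k) = 1
J = 21
(-55*J)*O(9) = -55*21*1 = -1155*1 = -1155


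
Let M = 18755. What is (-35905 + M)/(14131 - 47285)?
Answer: 8575/16577 ≈ 0.51728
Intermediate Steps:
(-35905 + M)/(14131 - 47285) = (-35905 + 18755)/(14131 - 47285) = -17150/(-33154) = -17150*(-1/33154) = 8575/16577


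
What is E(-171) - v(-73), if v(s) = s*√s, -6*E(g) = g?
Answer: 57/2 + 73*I*√73 ≈ 28.5 + 623.71*I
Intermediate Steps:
E(g) = -g/6
v(s) = s^(3/2)
E(-171) - v(-73) = -⅙*(-171) - (-73)^(3/2) = 57/2 - (-73)*I*√73 = 57/2 + 73*I*√73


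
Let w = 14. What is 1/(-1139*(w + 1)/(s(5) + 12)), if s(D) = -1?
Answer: -11/17085 ≈ -0.00064384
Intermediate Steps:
1/(-1139*(w + 1)/(s(5) + 12)) = 1/(-1139*(14 + 1)/(-1 + 12)) = 1/(-17085/11) = -11/17085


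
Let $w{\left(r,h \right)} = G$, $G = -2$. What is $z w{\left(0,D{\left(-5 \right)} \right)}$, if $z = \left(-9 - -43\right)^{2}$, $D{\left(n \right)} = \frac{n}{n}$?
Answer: $-2312$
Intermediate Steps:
$D{\left(n \right)} = 1$
$w{\left(r,h \right)} = -2$
$z = 1156$ ($z = \left(-9 + 43\right)^{2} = 34^{2} = 1156$)
$z w{\left(0,D{\left(-5 \right)} \right)} = 1156 \left(-2\right) = -2312$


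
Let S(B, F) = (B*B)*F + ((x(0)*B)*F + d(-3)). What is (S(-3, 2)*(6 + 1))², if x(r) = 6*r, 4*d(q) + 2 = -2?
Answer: 14161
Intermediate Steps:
d(q) = -1 (d(q) = -½ + (¼)*(-2) = -½ - ½ = -1)
S(B, F) = -1 + F*B² (S(B, F) = (B*B)*F + (((6*0)*B)*F - 1) = B²*F + ((0*B)*F - 1) = F*B² + (0*F - 1) = F*B² + (0 - 1) = F*B² - 1 = -1 + F*B²)
(S(-3, 2)*(6 + 1))² = ((-1 + 2*(-3)²)*(6 + 1))² = ((-1 + 2*9)*7)² = ((-1 + 18)*7)² = (17*7)² = 119² = 14161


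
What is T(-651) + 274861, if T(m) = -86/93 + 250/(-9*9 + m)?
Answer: 1039519513/3782 ≈ 2.7486e+5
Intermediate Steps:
T(m) = -86/93 + 250/(-81 + m) (T(m) = -86*1/93 + 250/(-81 + m) = -86/93 + 250/(-81 + m))
T(-651) + 274861 = 2*(15108 - 43*(-651))/(93*(-81 - 651)) + 274861 = (2/93)*(15108 + 27993)/(-732) + 274861 = (2/93)*(-1/732)*43101 + 274861 = -4789/3782 + 274861 = 1039519513/3782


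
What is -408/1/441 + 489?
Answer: -179439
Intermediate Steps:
-408/1/441 + 489 = -408/(1/441) + 489 = 441*(-408) + 489 = -179928 + 489 = -179439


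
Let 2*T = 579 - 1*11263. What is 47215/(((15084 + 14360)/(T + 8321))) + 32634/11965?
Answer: 1683879823521/352297460 ≈ 4779.7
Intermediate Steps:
T = -5342 (T = (579 - 1*11263)/2 = (579 - 11263)/2 = (1/2)*(-10684) = -5342)
47215/(((15084 + 14360)/(T + 8321))) + 32634/11965 = 47215/(((15084 + 14360)/(-5342 + 8321))) + 32634/11965 = 47215/((29444/2979)) + 32634*(1/11965) = 47215/((29444*(1/2979))) + 32634/11965 = 47215/(29444/2979) + 32634/11965 = 47215*(2979/29444) + 32634/11965 = 140653485/29444 + 32634/11965 = 1683879823521/352297460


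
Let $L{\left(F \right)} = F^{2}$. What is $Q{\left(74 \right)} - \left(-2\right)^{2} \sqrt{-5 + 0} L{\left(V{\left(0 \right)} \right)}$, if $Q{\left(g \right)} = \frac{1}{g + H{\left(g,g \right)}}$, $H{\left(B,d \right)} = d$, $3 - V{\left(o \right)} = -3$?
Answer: $\frac{1}{148} - 144 i \sqrt{5} \approx 0.0067568 - 321.99 i$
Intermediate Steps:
$V{\left(o \right)} = 6$ ($V{\left(o \right)} = 3 - -3 = 3 + 3 = 6$)
$Q{\left(g \right)} = \frac{1}{2 g}$ ($Q{\left(g \right)} = \frac{1}{g + g} = \frac{1}{2 g}$)
$Q{\left(74 \right)} - \left(-2\right)^{2} \sqrt{-5 + 0} L{\left(V{\left(0 \right)} \right)} = \frac{1}{2 \cdot 74} - \left(-2\right)^{2} \sqrt{-5 + 0} \cdot 6^{2} = \frac{1}{2} \cdot \frac{1}{74} - 4 \sqrt{-5} \cdot 36 = \frac{1}{148} - 4 i \sqrt{5} \cdot 36 = \frac{1}{148} - 144 i \sqrt{5}$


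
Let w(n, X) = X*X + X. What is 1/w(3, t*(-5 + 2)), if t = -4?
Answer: 1/156 ≈ 0.0064103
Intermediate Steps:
w(n, X) = X + X² (w(n, X) = X² + X = X + X²)
1/w(3, t*(-5 + 2)) = 1/((-4*(-5 + 2))*(1 - 4*(-5 + 2))) = 1/((-4*(-3))*(1 - 4*(-3))) = 1/(12*(1 + 12)) = 1/(12*13) = 1/156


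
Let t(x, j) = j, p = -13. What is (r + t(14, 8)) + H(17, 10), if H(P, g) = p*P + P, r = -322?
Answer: -518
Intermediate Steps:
H(P, g) = -12*P (H(P, g) = -13*P + P = -12*P)
(r + t(14, 8)) + H(17, 10) = (-322 + 8) - 12*17 = -314 - 204 = -518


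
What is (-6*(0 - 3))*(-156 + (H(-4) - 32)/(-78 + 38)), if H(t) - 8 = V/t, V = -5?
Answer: -223821/80 ≈ -2797.8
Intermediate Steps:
H(t) = 8 - 5/t
(-6*(0 - 3))*(-156 + (H(-4) - 32)/(-78 + 38)) = (-6*(0 - 3))*(-156 + ((8 - 5/(-4)) - 32)/(-78 + 38)) = (-6*(-3))*(-156 + ((8 - 5*(-¼)) - 32)/(-40)) = 18*(-156 + ((8 + 5/4) - 32)*(-1/40)) = 18*(-156 + (37/4 - 32)*(-1/40)) = 18*(-156 - 91/4*(-1/40)) = 18*(-156 + 91/160) = 18*(-24869/160) = -223821/80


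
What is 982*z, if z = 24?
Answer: 23568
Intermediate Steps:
982*z = 982*24 = 23568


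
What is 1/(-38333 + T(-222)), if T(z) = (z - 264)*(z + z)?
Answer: 1/177451 ≈ 5.6354e-6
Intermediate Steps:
T(z) = 2*z*(-264 + z) (T(z) = (-264 + z)*(2*z) = 2*z*(-264 + z))
1/(-38333 + T(-222)) = 1/(-38333 + 2*(-222)*(-264 - 222)) = 1/(-38333 + 2*(-222)*(-486)) = 1/(-38333 + 215784) = 1/177451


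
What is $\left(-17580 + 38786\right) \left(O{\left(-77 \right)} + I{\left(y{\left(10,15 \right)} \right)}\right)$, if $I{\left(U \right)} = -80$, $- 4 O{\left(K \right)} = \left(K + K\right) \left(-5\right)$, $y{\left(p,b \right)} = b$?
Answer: $-5778635$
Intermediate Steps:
$O{\left(K \right)} = \frac{5 K}{2}$ ($O{\left(K \right)} = - \frac{\left(K + K\right) \left(-5\right)}{4} = - \frac{2 K \left(-5\right)}{4} = - \frac{\left(-10\right) K}{4} = \frac{5 K}{2}$)
$\left(-17580 + 38786\right) \left(O{\left(-77 \right)} + I{\left(y{\left(10,15 \right)} \right)}\right) = \left(-17580 + 38786\right) \left(\frac{5}{2} \left(-77\right) - 80\right) = 21206 \left(- \frac{385}{2} - 80\right) = 21206 \left(- \frac{545}{2}\right) = -5778635$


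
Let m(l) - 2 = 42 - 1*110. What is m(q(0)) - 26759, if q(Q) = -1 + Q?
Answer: -26825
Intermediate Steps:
m(l) = -66 (m(l) = 2 + (42 - 1*110) = 2 + (42 - 110) = 2 - 68 = -66)
m(q(0)) - 26759 = -66 - 26759 = -26825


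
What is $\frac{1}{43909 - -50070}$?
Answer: $\frac{1}{93979} \approx 1.0641 \cdot 10^{-5}$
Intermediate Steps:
$\frac{1}{43909 - -50070} = \frac{1}{43909 + 50070} = \frac{1}{93979}$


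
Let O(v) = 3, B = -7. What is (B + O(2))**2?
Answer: 16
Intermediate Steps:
(B + O(2))**2 = (-7 + 3)**2 = (-4)**2 = 16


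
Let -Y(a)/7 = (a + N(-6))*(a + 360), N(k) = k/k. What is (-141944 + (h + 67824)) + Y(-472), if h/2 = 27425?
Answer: -388534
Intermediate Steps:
h = 54850 (h = 2*27425 = 54850)
N(k) = 1
Y(a) = -7*(1 + a)*(360 + a) (Y(a) = -7*(a + 1)*(a + 360) = -7*(1 + a)*(360 + a))
(-141944 + (h + 67824)) + Y(-472) = (-141944 + (54850 + 67824)) + (-2520 - 2527*(-472) - 7*(-472)**2) = (-141944 + 122674) + (-2520 + 1192744 - 7*222784) = -19270 + (-2520 + 1192744 - 1559488) = -19270 - 369264 = -388534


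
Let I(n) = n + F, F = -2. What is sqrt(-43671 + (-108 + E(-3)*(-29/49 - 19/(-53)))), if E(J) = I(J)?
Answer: 9*I*sqrt(74390429)/371 ≈ 209.23*I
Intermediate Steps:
I(n) = -2 + n (I(n) = n - 2 = -2 + n)
E(J) = -2 + J
sqrt(-43671 + (-108 + E(-3)*(-29/49 - 19/(-53)))) = sqrt(-43671 + (-108 + (-2 - 3)*(-29/49 - 19/(-53)))) = sqrt(-43671 + (-108 - 5*(-29*1/49 - 19*(-1/53)))) = sqrt(-43671 + (-108 - 5*(-29/49 + 19/53))) = sqrt(-43671 + (-108 - 5*(-606/2597))) = sqrt(-43671 + (-108 + 3030/2597)) = sqrt(-43671 - 277446/2597) = sqrt(-113691033/2597) = 9*I*sqrt(74390429)/371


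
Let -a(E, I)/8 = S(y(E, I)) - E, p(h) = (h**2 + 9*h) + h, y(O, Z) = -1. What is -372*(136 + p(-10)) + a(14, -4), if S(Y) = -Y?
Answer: -50488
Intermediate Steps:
p(h) = h**2 + 10*h
a(E, I) = -8 + 8*E (a(E, I) = -8*(-1*(-1) - E) = -8*(1 - E) = -8 + 8*E)
-372*(136 + p(-10)) + a(14, -4) = -372*(136 - 10*(10 - 10)) + (-8 + 8*14) = -372*(136 - 10*0) + (-8 + 112) = -372*(136 + 0) + 104 = -372*136 + 104 = -50592 + 104 = -50488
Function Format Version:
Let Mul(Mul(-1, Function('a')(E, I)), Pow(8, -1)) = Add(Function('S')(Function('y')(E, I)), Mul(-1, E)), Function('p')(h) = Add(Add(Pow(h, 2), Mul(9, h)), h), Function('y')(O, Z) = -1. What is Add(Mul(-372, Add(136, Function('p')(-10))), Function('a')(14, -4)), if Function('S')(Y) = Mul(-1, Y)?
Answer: -50488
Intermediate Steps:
Function('p')(h) = Add(Pow(h, 2), Mul(10, h))
Function('a')(E, I) = Add(-8, Mul(8, E)) (Function('a')(E, I) = Mul(-8, Add(Mul(-1, -1), Mul(-1, E))) = Mul(-8, Add(1, Mul(-1, E))) = Add(-8, Mul(8, E)))
Add(Mul(-372, Add(136, Function('p')(-10))), Function('a')(14, -4)) = Add(Mul(-372, Add(136, Mul(-10, Add(10, -10)))), Add(-8, Mul(8, 14))) = Add(Mul(-372, Add(136, Mul(-10, 0))), Add(-8, 112)) = Add(Mul(-372, Add(136, 0)), 104) = Add(Mul(-372, 136), 104) = Add(-50592, 104) = -50488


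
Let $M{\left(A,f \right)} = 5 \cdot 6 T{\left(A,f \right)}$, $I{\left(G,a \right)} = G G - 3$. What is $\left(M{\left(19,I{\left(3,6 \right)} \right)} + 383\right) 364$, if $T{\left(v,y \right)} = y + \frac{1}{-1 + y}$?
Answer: $207116$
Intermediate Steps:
$I{\left(G,a \right)} = -3 + G^{2}$ ($I{\left(G,a \right)} = G^{2} - 3 = -3 + G^{2}$)
$M{\left(A,f \right)} = \frac{30 \left(1 + f^{2} - f\right)}{-1 + f}$ ($M{\left(A,f \right)} = 5 \cdot 6 \frac{1 + f^{2} - f}{-1 + f} = 30 \frac{1 + f^{2} - f}{-1 + f} = \frac{30 \left(1 + f^{2} - f\right)}{-1 + f}$)
$\left(M{\left(19,I{\left(3,6 \right)} \right)} + 383\right) 364 = \left(\frac{30 \left(1 + \left(-3 + 3^{2}\right)^{2} - \left(-3 + 3^{2}\right)\right)}{-1 - \left(3 - 3^{2}\right)} + 383\right) 364 = \left(\frac{30 \left(1 + \left(-3 + 9\right)^{2} - \left(-3 + 9\right)\right)}{-1 + \left(-3 + 9\right)} + 383\right) 364 = \left(\frac{30 \left(1 + 6^{2} - 6\right)}{-1 + 6} + 383\right) 364 = \left(\frac{30 \left(1 + 36 - 6\right)}{5} + 383\right) 364 = \left(30 \cdot \frac{1}{5} \cdot 31 + 383\right) 364 = \left(186 + 383\right) 364 = 569 \cdot 364 = 207116$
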